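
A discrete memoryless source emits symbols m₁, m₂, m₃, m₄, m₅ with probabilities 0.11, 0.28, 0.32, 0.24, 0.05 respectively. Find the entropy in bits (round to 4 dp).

H = −Σ pᵢ log₂ pᵢ.
−0.11·log₂(0.11) = 0.3503
−0.28·log₂(0.28) = 0.5142
−0.32·log₂(0.32) = 0.5260
−0.24·log₂(0.24) = 0.4941
−0.05·log₂(0.05) = 0.2161
Sum ≈ 2.1008 → 2.1008 bits.

2.1008 bits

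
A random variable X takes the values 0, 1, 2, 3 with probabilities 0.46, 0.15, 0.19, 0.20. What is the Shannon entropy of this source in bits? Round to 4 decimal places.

H = −Σ pᵢ log₂ pᵢ.
−0.46·log₂(0.46) = 0.5153
−0.15·log₂(0.15) = 0.4105
−0.19·log₂(0.19) = 0.4552
−0.20·log₂(0.20) = 0.4644
Sum ≈ 1.8455 → 1.8455 bits.

1.8455 bits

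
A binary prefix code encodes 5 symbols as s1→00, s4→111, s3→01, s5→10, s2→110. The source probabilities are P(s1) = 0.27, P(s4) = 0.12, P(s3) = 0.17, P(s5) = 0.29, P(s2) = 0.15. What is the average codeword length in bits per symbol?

2.27 bits/symbol

L̄ = Σ pᵢ·ℓᵢ = 0.27·2 + 0.12·3 + 0.17·2 + 0.29·2 + 0.15·3 = 2.27 bits/symbol.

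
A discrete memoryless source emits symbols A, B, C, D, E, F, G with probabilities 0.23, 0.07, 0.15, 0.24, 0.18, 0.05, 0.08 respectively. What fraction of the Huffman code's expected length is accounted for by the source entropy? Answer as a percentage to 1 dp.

98.6%

Entropy H = −Σ p log₂ p ≈ 2.6138 bits.
Huffman merges: 1/20+7/100→3/25; 2/25+3/25→1/5; 3/20+9/50→33/100; 1/5+23/100→43/100; 6/25+33/100→57/100; 43/100+57/100→1. L = 53/20 ≈ 2.6500.
Efficiency = H/L = 2.6138/2.6500 = 98.6%.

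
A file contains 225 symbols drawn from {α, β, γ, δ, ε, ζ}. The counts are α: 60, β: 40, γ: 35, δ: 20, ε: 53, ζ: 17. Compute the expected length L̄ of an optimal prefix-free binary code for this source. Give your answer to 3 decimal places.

Probabilities are the counts divided by 225.
Repeatedly combine the two least-probable nodes; the expected code length is the sum of the merged weights.
merge 17/225 + 4/45 → 37/225
merge 7/45 + 37/225 → 8/25
merge 8/45 + 53/225 → 31/75
merge 4/15 + 8/25 → 44/75
merge 31/75 + 44/75 → 1
L = 37/225 + 8/25 + 31/75 + 44/75 + 1 = 559/225 ≈ 2.484 bits/symbol.

2.484 bits/symbol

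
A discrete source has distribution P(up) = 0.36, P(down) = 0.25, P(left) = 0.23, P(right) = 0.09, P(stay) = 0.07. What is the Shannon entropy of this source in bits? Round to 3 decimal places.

2.099 bits

H = −Σ pᵢ log₂ pᵢ.
−0.36·log₂(0.36) = 0.5306
−0.25·log₂(0.25) = 0.5000
−0.23·log₂(0.23) = 0.4877
−0.09·log₂(0.09) = 0.3127
−0.07·log₂(0.07) = 0.2686
Sum ≈ 2.0995 → 2.099 bits.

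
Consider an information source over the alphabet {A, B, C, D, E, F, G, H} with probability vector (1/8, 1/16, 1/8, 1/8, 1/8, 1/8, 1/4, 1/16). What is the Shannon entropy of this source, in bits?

2.875 bits

Each probability is a power of 1/2, so log₂(1/p) is an integer.
H = Σ p·log₂(1/p) = 1/8·3 + 1/16·4 + 1/8·3 + 1/8·3 + 1/8·3 + 1/8·3 + 1/4·2 + 1/16·4 = 2.875 bits.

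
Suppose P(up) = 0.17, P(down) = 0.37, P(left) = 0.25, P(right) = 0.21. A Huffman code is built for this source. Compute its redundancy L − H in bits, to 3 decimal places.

0.062 bits

Entropy H = −Σ p log₂ p ≈ 1.9381 bits.
Huffman merges: 17/100+21/100→19/50; 1/4+37/100→31/50; 19/50+31/50→1. L = 2 ≈ 2.0000.
L − H = 2.0000 − 1.9381 = 0.062 bits.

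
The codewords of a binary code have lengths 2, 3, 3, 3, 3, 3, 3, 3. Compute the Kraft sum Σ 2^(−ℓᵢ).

With common denominator 2^3 = 8: Σ 2^(−ℓᵢ) = 2/8 + 1/8 + 1/8 + 1/8 + 1/8 + 1/8 + 1/8 + 1/8 = 9/8 = 1.125.

1.125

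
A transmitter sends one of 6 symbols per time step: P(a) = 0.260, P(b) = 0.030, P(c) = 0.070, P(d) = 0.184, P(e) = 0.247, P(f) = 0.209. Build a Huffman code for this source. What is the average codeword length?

2.384 bits/symbol

Repeatedly combine the two least-probable nodes; the expected code length is the sum of the merged weights.
merge 3/100 + 7/100 → 1/10
merge 1/10 + 23/125 → 71/250
merge 209/1000 + 247/1000 → 57/125
merge 13/50 + 71/250 → 68/125
merge 57/125 + 68/125 → 1
L = 1/10 + 71/250 + 57/125 + 68/125 + 1 = 298/125 = 2.384 bits/symbol.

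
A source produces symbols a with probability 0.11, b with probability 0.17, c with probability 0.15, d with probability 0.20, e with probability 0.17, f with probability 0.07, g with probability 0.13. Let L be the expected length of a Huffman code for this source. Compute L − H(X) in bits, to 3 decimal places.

0.054 bits

Entropy H = −Σ p log₂ p ≈ 2.7456 bits.
Huffman merges: 7/100+11/100→9/50; 13/100+3/20→7/25; 17/100+17/100→17/50; 9/50+1/5→19/50; 7/25+17/50→31/50; 19/50+31/50→1. L = 14/5 ≈ 2.8000.
L − H = 2.8000 − 2.7456 = 0.054 bits.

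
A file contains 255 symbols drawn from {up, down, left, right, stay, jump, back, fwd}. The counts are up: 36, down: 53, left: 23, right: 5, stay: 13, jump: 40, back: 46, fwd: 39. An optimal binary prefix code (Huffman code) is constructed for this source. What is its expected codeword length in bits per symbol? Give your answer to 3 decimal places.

Probabilities are the counts divided by 255.
Repeatedly combine the two least-probable nodes; the expected code length is the sum of the merged weights.
merge 1/51 + 13/255 → 6/85
merge 6/85 + 23/255 → 41/255
merge 12/85 + 13/85 → 5/17
merge 8/51 + 41/255 → 27/85
merge 46/255 + 53/255 → 33/85
merge 5/17 + 27/85 → 52/85
merge 33/85 + 52/85 → 1
L = 6/85 + 41/255 + 5/17 + 27/85 + 33/85 + 52/85 + 1 = 145/51 ≈ 2.843 bits/symbol.

2.843 bits/symbol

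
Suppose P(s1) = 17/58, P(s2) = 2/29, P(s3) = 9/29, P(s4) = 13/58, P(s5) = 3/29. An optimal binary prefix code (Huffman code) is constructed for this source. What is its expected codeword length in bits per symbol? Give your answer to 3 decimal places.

Repeatedly combine the two least-probable nodes; the expected code length is the sum of the merged weights.
merge 2/29 + 3/29 → 5/29
merge 5/29 + 13/58 → 23/58
merge 17/58 + 9/29 → 35/58
merge 23/58 + 35/58 → 1
L = 5/29 + 23/58 + 35/58 + 1 = 63/29 ≈ 2.172 bits/symbol.

2.172 bits/symbol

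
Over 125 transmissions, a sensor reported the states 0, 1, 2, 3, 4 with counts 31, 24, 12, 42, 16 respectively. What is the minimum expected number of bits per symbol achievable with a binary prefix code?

2.224 bits/symbol

Probabilities are the counts divided by 125.
Repeatedly combine the two least-probable nodes; the expected code length is the sum of the merged weights.
merge 12/125 + 16/125 → 28/125
merge 24/125 + 28/125 → 52/125
merge 31/125 + 42/125 → 73/125
merge 52/125 + 73/125 → 1
L = 28/125 + 52/125 + 73/125 + 1 = 278/125 = 2.224 bits/symbol.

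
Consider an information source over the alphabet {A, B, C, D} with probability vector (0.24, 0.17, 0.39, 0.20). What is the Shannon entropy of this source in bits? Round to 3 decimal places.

H = −Σ pᵢ log₂ pᵢ.
−0.24·log₂(0.24) = 0.4941
−0.17·log₂(0.17) = 0.4346
−0.39·log₂(0.39) = 0.5298
−0.20·log₂(0.20) = 0.4644
Sum ≈ 1.9229 → 1.923 bits.

1.923 bits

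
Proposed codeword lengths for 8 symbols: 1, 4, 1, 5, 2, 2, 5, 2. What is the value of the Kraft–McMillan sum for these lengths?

With common denominator 2^5 = 32: Σ 2^(−ℓᵢ) = 16/32 + 2/32 + 16/32 + 1/32 + 8/32 + 8/32 + 1/32 + 8/32 = 60/32 = 1.875.

1.875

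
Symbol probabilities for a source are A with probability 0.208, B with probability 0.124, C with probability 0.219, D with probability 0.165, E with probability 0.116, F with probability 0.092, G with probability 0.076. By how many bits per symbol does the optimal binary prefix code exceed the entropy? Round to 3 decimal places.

Entropy H = −Σ p log₂ p ≈ 2.7131 bits.
Huffman merges: 19/250+23/250→21/125; 29/250+31/250→6/25; 33/200+21/125→333/1000; 26/125+219/1000→427/1000; 6/25+333/1000→573/1000; 427/1000+573/1000→1. L = 2741/1000 ≈ 2.7410.
L − H = 2.7410 − 2.7131 = 0.028 bits.

0.028 bits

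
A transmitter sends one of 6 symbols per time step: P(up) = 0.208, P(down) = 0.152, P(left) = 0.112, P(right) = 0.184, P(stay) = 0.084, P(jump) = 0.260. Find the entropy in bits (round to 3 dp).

2.493 bits

H = −Σ pᵢ log₂ pᵢ.
−0.208·log₂(0.208) = 0.4712
−0.152·log₂(0.152) = 0.4131
−0.112·log₂(0.112) = 0.3537
−0.184·log₂(0.184) = 0.4494
−0.084·log₂(0.084) = 0.3002
−0.260·log₂(0.260) = 0.5053
Sum ≈ 2.4929 → 2.493 bits.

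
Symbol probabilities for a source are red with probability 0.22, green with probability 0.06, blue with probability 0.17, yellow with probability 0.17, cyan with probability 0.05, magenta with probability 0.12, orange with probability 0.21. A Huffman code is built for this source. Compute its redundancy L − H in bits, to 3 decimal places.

Entropy H = −Σ p log₂ p ≈ 2.6493 bits.
Huffman merges: 1/20+3/50→11/100; 11/100+3/25→23/100; 17/100+17/100→17/50; 21/100+11/50→43/100; 23/100+17/50→57/100; 43/100+57/100→1. L = 67/25 ≈ 2.6800.
L − H = 2.6800 − 2.6493 = 0.031 bits.

0.031 bits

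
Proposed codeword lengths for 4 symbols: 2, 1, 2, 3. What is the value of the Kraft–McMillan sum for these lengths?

With common denominator 2^3 = 8: Σ 2^(−ℓᵢ) = 2/8 + 4/8 + 2/8 + 1/8 = 9/8 = 1.125.

1.125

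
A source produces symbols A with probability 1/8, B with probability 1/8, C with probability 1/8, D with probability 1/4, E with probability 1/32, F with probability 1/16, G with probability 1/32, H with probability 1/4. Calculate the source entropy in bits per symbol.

Each probability is a power of 1/2, so log₂(1/p) is an integer.
H = Σ p·log₂(1/p) = 1/8·3 + 1/8·3 + 1/8·3 + 1/4·2 + 1/32·5 + 1/16·4 + 1/32·5 + 1/4·2 = 2.6875 bits.

2.6875 bits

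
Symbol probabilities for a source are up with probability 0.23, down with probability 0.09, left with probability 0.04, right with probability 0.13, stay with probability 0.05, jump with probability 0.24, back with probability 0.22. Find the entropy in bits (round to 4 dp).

H = −Σ pᵢ log₂ pᵢ.
−0.23·log₂(0.23) = 0.4877
−0.09·log₂(0.09) = 0.3127
−0.04·log₂(0.04) = 0.1858
−0.13·log₂(0.13) = 0.3826
−0.05·log₂(0.05) = 0.2161
−0.24·log₂(0.24) = 0.4941
−0.22·log₂(0.22) = 0.4806
Sum ≈ 2.5595 → 2.5595 bits.

2.5595 bits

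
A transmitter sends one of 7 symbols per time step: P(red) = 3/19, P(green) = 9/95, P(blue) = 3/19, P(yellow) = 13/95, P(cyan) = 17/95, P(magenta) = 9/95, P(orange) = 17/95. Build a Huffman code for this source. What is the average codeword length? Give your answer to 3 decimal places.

2.821 bits/symbol

Repeatedly combine the two least-probable nodes; the expected code length is the sum of the merged weights.
merge 9/95 + 9/95 → 18/95
merge 13/95 + 3/19 → 28/95
merge 3/19 + 17/95 → 32/95
merge 17/95 + 18/95 → 7/19
merge 28/95 + 32/95 → 12/19
merge 7/19 + 12/19 → 1
L = 18/95 + 28/95 + 32/95 + 7/19 + 12/19 + 1 = 268/95 ≈ 2.821 bits/symbol.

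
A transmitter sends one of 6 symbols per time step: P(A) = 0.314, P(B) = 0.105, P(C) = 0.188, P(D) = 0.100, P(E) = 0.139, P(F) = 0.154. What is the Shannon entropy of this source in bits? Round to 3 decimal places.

H = −Σ pᵢ log₂ pᵢ.
−0.314·log₂(0.314) = 0.5247
−0.105·log₂(0.105) = 0.3414
−0.188·log₂(0.188) = 0.4533
−0.100·log₂(0.100) = 0.3322
−0.139·log₂(0.139) = 0.3957
−0.154·log₂(0.154) = 0.4156
Sum ≈ 2.4630 → 2.463 bits.

2.463 bits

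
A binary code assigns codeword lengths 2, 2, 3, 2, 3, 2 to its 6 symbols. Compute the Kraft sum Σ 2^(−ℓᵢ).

With common denominator 2^3 = 8: Σ 2^(−ℓᵢ) = 2/8 + 2/8 + 1/8 + 2/8 + 1/8 + 2/8 = 10/8 = 1.25.

1.25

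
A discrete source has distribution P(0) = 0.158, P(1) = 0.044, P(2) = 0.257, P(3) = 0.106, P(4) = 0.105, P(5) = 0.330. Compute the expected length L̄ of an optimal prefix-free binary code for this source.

Repeatedly combine the two least-probable nodes; the expected code length is the sum of the merged weights.
merge 11/250 + 21/200 → 149/1000
merge 53/500 + 149/1000 → 51/200
merge 79/500 + 51/200 → 413/1000
merge 257/1000 + 33/100 → 587/1000
merge 413/1000 + 587/1000 → 1
L = 149/1000 + 51/200 + 413/1000 + 587/1000 + 1 = 601/250 = 2.404 bits/symbol.

2.404 bits/symbol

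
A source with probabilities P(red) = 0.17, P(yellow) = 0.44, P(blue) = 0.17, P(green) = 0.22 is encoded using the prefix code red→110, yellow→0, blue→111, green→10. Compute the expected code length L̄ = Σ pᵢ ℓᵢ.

L̄ = Σ pᵢ·ℓᵢ = 0.17·3 + 0.44·1 + 0.17·3 + 0.22·2 = 1.9 bits/symbol.

1.9 bits/symbol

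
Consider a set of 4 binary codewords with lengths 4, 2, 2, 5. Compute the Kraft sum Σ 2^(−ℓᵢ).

With common denominator 2^5 = 32: Σ 2^(−ℓᵢ) = 2/32 + 8/32 + 8/32 + 1/32 = 19/32 = 0.59375.

0.59375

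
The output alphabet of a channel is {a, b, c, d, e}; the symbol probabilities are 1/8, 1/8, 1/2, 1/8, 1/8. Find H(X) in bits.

2 bits

Each probability is a power of 1/2, so log₂(1/p) is an integer.
H = Σ p·log₂(1/p) = 1/8·3 + 1/8·3 + 1/2·1 + 1/8·3 + 1/8·3 = 2 bits.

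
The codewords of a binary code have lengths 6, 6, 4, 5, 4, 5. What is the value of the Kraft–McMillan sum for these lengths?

0.21875

With common denominator 2^6 = 64: Σ 2^(−ℓᵢ) = 1/64 + 1/64 + 4/64 + 2/64 + 4/64 + 2/64 = 14/64 = 0.21875.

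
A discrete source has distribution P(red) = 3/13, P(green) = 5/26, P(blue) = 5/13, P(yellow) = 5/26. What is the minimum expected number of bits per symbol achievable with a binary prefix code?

2 bits/symbol

Repeatedly combine the two least-probable nodes; the expected code length is the sum of the merged weights.
merge 5/26 + 5/26 → 5/13
merge 3/13 + 5/13 → 8/13
merge 5/13 + 8/13 → 1
L = 5/13 + 8/13 + 1 = 2 bits/symbol.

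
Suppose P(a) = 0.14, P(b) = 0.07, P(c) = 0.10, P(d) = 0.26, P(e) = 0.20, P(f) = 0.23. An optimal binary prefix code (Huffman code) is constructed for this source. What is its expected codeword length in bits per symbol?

Repeatedly combine the two least-probable nodes; the expected code length is the sum of the merged weights.
merge 7/100 + 1/10 → 17/100
merge 7/50 + 17/100 → 31/100
merge 1/5 + 23/100 → 43/100
merge 13/50 + 31/100 → 57/100
merge 43/100 + 57/100 → 1
L = 17/100 + 31/100 + 43/100 + 57/100 + 1 = 62/25 = 2.48 bits/symbol.

2.48 bits/symbol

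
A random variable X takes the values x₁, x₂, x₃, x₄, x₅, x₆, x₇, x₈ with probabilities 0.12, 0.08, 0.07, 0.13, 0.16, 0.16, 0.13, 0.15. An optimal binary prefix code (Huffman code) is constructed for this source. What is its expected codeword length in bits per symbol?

2.99 bits/symbol

Repeatedly combine the two least-probable nodes; the expected code length is the sum of the merged weights.
merge 7/100 + 2/25 → 3/20
merge 3/25 + 13/100 → 1/4
merge 13/100 + 3/20 → 7/25
merge 3/20 + 4/25 → 31/100
merge 4/25 + 1/4 → 41/100
merge 7/25 + 31/100 → 59/100
merge 41/100 + 59/100 → 1
L = 3/20 + 1/4 + 7/25 + 31/100 + 41/100 + 59/100 + 1 = 299/100 = 2.99 bits/symbol.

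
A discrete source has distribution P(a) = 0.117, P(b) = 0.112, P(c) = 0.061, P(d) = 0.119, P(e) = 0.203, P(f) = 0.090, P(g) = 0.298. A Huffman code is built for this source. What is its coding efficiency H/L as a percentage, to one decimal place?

Entropy H = −Σ p log₂ p ≈ 2.6276 bits.
Huffman merges: 61/1000+9/100→151/1000; 14/125+117/1000→229/1000; 119/1000+151/1000→27/100; 203/1000+229/1000→54/125; 27/100+149/500→71/125; 54/125+71/125→1. L = 53/20 ≈ 2.6500.
Efficiency = H/L = 2.6276/2.6500 = 99.2%.

99.2%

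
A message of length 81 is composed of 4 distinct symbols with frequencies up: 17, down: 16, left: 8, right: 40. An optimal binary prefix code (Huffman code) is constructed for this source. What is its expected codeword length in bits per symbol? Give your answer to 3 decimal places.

1.802 bits/symbol

Probabilities are the counts divided by 81.
Repeatedly combine the two least-probable nodes; the expected code length is the sum of the merged weights.
merge 8/81 + 16/81 → 8/27
merge 17/81 + 8/27 → 41/81
merge 40/81 + 41/81 → 1
L = 8/27 + 41/81 + 1 = 146/81 ≈ 1.802 bits/symbol.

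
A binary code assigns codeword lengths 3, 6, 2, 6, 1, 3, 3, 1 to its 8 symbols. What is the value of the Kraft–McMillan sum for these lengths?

1.65625

With common denominator 2^6 = 64: Σ 2^(−ℓᵢ) = 8/64 + 1/64 + 16/64 + 1/64 + 32/64 + 8/64 + 8/64 + 32/64 = 106/64 = 1.65625.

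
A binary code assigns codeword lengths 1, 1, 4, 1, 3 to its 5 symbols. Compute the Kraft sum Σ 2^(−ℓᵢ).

1.6875

With common denominator 2^4 = 16: Σ 2^(−ℓᵢ) = 8/16 + 8/16 + 1/16 + 8/16 + 2/16 = 27/16 = 1.6875.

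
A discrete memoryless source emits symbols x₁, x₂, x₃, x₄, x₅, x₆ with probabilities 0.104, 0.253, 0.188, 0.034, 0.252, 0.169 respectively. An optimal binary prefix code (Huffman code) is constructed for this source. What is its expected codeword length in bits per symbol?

2.445 bits/symbol

Repeatedly combine the two least-probable nodes; the expected code length is the sum of the merged weights.
merge 17/500 + 13/125 → 69/500
merge 69/500 + 169/1000 → 307/1000
merge 47/250 + 63/250 → 11/25
merge 253/1000 + 307/1000 → 14/25
merge 11/25 + 14/25 → 1
L = 69/500 + 307/1000 + 11/25 + 14/25 + 1 = 489/200 = 2.445 bits/symbol.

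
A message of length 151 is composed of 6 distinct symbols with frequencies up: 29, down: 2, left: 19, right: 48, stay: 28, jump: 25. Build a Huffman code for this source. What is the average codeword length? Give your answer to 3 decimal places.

Probabilities are the counts divided by 151.
Repeatedly combine the two least-probable nodes; the expected code length is the sum of the merged weights.
merge 2/151 + 19/151 → 21/151
merge 21/151 + 25/151 → 46/151
merge 28/151 + 29/151 → 57/151
merge 46/151 + 48/151 → 94/151
merge 57/151 + 94/151 → 1
L = 21/151 + 46/151 + 57/151 + 94/151 + 1 = 369/151 ≈ 2.444 bits/symbol.

2.444 bits/symbol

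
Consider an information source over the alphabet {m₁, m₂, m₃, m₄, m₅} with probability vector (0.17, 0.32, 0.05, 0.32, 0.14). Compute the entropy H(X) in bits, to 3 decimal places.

H = −Σ pᵢ log₂ pᵢ.
−0.17·log₂(0.17) = 0.4346
−0.32·log₂(0.32) = 0.5260
−0.05·log₂(0.05) = 0.2161
−0.32·log₂(0.32) = 0.5260
−0.14·log₂(0.14) = 0.3971
Sum ≈ 2.0999 → 2.100 bits.

2.100 bits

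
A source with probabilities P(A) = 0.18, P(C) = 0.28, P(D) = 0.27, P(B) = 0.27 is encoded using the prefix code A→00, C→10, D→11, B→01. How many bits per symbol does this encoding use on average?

2 bits/symbol

L̄ = Σ pᵢ·ℓᵢ = 0.18·2 + 0.28·2 + 0.27·2 + 0.27·2 = 2 bits/symbol.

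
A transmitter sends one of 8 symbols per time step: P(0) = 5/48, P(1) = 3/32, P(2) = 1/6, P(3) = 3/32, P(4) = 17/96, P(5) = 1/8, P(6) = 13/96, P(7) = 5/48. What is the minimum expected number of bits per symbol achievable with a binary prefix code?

Repeatedly combine the two least-probable nodes; the expected code length is the sum of the merged weights.
merge 3/32 + 3/32 → 3/16
merge 5/48 + 5/48 → 5/24
merge 1/8 + 13/96 → 25/96
merge 1/6 + 17/96 → 11/32
merge 3/16 + 5/24 → 19/48
merge 25/96 + 11/32 → 29/48
merge 19/48 + 29/48 → 1
L = 3/16 + 5/24 + 25/96 + 11/32 + 19/48 + 29/48 + 1 = 3 bits/symbol.

3 bits/symbol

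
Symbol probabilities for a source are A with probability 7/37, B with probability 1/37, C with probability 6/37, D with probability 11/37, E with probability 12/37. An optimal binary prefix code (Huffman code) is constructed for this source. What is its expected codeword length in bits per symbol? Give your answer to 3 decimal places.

Repeatedly combine the two least-probable nodes; the expected code length is the sum of the merged weights.
merge 1/37 + 6/37 → 7/37
merge 7/37 + 7/37 → 14/37
merge 11/37 + 12/37 → 23/37
merge 14/37 + 23/37 → 1
L = 7/37 + 14/37 + 23/37 + 1 = 81/37 ≈ 2.189 bits/symbol.

2.189 bits/symbol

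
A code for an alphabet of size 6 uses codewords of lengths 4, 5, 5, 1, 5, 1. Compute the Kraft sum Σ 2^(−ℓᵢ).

1.15625

With common denominator 2^5 = 32: Σ 2^(−ℓᵢ) = 2/32 + 1/32 + 1/32 + 16/32 + 1/32 + 16/32 = 37/32 = 1.15625.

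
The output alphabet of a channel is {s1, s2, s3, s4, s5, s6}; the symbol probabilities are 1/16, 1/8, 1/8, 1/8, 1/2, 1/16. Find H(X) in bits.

Each probability is a power of 1/2, so log₂(1/p) is an integer.
H = Σ p·log₂(1/p) = 1/16·4 + 1/8·3 + 1/8·3 + 1/8·3 + 1/2·1 + 1/16·4 = 2.125 bits.

2.125 bits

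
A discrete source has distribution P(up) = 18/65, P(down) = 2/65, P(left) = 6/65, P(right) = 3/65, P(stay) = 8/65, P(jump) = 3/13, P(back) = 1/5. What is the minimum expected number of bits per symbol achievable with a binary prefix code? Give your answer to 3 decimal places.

Repeatedly combine the two least-probable nodes; the expected code length is the sum of the merged weights.
merge 2/65 + 3/65 → 1/13
merge 1/13 + 6/65 → 11/65
merge 8/65 + 11/65 → 19/65
merge 1/5 + 3/13 → 28/65
merge 18/65 + 19/65 → 37/65
merge 28/65 + 37/65 → 1
L = 1/13 + 11/65 + 19/65 + 28/65 + 37/65 + 1 = 33/13 ≈ 2.538 bits/symbol.

2.538 bits/symbol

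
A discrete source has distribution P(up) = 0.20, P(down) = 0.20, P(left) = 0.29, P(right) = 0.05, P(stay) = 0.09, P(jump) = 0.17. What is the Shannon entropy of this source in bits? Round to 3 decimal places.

2.410 bits

H = −Σ pᵢ log₂ pᵢ.
−0.20·log₂(0.20) = 0.4644
−0.20·log₂(0.20) = 0.4644
−0.29·log₂(0.29) = 0.5179
−0.05·log₂(0.05) = 0.2161
−0.09·log₂(0.09) = 0.3127
−0.17·log₂(0.17) = 0.4346
Sum ≈ 2.4100 → 2.410 bits.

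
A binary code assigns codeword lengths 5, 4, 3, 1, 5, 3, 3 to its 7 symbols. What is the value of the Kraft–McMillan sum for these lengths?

1

With common denominator 2^5 = 32: Σ 2^(−ℓᵢ) = 1/32 + 2/32 + 4/32 + 16/32 + 1/32 + 4/32 + 4/32 = 32/32 = 1.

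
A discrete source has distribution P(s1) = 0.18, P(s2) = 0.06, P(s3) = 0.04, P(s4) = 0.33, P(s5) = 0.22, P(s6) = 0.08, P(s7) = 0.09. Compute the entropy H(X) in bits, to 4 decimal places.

2.4872 bits

H = −Σ pᵢ log₂ pᵢ.
−0.18·log₂(0.18) = 0.4453
−0.06·log₂(0.06) = 0.2435
−0.04·log₂(0.04) = 0.1858
−0.33·log₂(0.33) = 0.5278
−0.22·log₂(0.22) = 0.4806
−0.08·log₂(0.08) = 0.2915
−0.09·log₂(0.09) = 0.3127
Sum ≈ 2.4872 → 2.4872 bits.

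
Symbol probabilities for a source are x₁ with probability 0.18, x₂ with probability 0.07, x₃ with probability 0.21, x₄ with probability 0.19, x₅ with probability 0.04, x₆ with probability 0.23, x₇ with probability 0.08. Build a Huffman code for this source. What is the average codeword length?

Repeatedly combine the two least-probable nodes; the expected code length is the sum of the merged weights.
merge 1/25 + 7/100 → 11/100
merge 2/25 + 11/100 → 19/100
merge 9/50 + 19/100 → 37/100
merge 19/100 + 21/100 → 2/5
merge 23/100 + 37/100 → 3/5
merge 2/5 + 3/5 → 1
L = 11/100 + 19/100 + 37/100 + 2/5 + 3/5 + 1 = 267/100 = 2.67 bits/symbol.

2.67 bits/symbol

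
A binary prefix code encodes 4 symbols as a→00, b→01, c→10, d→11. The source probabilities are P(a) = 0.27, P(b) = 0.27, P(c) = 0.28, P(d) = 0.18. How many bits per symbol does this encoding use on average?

L̄ = Σ pᵢ·ℓᵢ = 0.27·2 + 0.27·2 + 0.28·2 + 0.18·2 = 2 bits/symbol.

2 bits/symbol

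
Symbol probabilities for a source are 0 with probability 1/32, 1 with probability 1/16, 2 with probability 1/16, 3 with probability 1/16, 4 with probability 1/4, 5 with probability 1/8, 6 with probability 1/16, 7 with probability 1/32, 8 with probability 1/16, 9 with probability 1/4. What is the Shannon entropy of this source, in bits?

Each probability is a power of 1/2, so log₂(1/p) is an integer.
H = Σ p·log₂(1/p) = 1/32·5 + 1/16·4 + 1/16·4 + 1/16·4 + 1/4·2 + 1/8·3 + 1/16·4 + 1/32·5 + 1/16·4 + 1/4·2 = 2.9375 bits.

2.9375 bits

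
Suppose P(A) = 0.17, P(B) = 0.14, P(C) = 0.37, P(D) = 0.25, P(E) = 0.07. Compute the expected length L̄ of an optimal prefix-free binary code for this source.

2.21 bits/symbol

Repeatedly combine the two least-probable nodes; the expected code length is the sum of the merged weights.
merge 7/100 + 7/50 → 21/100
merge 17/100 + 21/100 → 19/50
merge 1/4 + 37/100 → 31/50
merge 19/50 + 31/50 → 1
L = 21/100 + 19/50 + 31/50 + 1 = 221/100 = 2.21 bits/symbol.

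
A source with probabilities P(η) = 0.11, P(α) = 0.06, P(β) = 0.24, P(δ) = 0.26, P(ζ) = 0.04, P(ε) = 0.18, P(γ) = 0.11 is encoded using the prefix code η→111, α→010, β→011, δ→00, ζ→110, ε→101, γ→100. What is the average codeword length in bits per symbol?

L̄ = Σ pᵢ·ℓᵢ = 0.11·3 + 0.06·3 + 0.24·3 + 0.26·2 + 0.04·3 + 0.18·3 + 0.11·3 = 2.74 bits/symbol.

2.74 bits/symbol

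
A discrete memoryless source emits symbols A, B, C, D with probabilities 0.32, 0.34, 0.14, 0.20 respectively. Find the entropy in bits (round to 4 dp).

H = −Σ pᵢ log₂ pᵢ.
−0.32·log₂(0.32) = 0.5260
−0.34·log₂(0.34) = 0.5292
−0.14·log₂(0.14) = 0.3971
−0.20·log₂(0.20) = 0.4644
Sum ≈ 1.9167 → 1.9167 bits.

1.9167 bits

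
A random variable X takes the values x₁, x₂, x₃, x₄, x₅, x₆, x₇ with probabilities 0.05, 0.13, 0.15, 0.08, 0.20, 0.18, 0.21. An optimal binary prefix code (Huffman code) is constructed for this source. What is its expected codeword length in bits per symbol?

2.72 bits/symbol

Repeatedly combine the two least-probable nodes; the expected code length is the sum of the merged weights.
merge 1/20 + 2/25 → 13/100
merge 13/100 + 13/100 → 13/50
merge 3/20 + 9/50 → 33/100
merge 1/5 + 21/100 → 41/100
merge 13/50 + 33/100 → 59/100
merge 41/100 + 59/100 → 1
L = 13/100 + 13/50 + 33/100 + 41/100 + 59/100 + 1 = 68/25 = 2.72 bits/symbol.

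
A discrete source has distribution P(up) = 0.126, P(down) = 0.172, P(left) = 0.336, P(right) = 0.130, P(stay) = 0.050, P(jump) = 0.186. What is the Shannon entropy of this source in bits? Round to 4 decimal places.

H = −Σ pᵢ log₂ pᵢ.
−0.126·log₂(0.126) = 0.3766
−0.172·log₂(0.172) = 0.4368
−0.336·log₂(0.336) = 0.5287
−0.130·log₂(0.130) = 0.3826
−0.050·log₂(0.050) = 0.2161
−0.186·log₂(0.186) = 0.4514
Sum ≈ 2.3921 → 2.3921 bits.

2.3921 bits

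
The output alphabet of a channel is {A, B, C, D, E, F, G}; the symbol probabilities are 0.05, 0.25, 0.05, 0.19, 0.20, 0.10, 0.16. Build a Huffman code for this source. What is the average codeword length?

Repeatedly combine the two least-probable nodes; the expected code length is the sum of the merged weights.
merge 1/20 + 1/20 → 1/10
merge 1/10 + 1/10 → 1/5
merge 4/25 + 19/100 → 7/20
merge 1/5 + 1/5 → 2/5
merge 1/4 + 7/20 → 3/5
merge 2/5 + 3/5 → 1
L = 1/10 + 1/5 + 7/20 + 2/5 + 3/5 + 1 = 53/20 = 2.65 bits/symbol.

2.65 bits/symbol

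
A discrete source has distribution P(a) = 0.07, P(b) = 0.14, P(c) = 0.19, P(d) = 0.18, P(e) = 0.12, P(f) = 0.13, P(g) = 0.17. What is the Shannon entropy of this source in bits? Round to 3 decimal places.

H = −Σ pᵢ log₂ pᵢ.
−0.07·log₂(0.07) = 0.2686
−0.14·log₂(0.14) = 0.3971
−0.19·log₂(0.19) = 0.4552
−0.18·log₂(0.18) = 0.4453
−0.12·log₂(0.12) = 0.3671
−0.13·log₂(0.13) = 0.3826
−0.17·log₂(0.17) = 0.4346
Sum ≈ 2.7505 → 2.750 bits.

2.750 bits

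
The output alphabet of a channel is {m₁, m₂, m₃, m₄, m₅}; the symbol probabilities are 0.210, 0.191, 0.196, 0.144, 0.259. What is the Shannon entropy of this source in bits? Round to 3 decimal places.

H = −Σ pᵢ log₂ pᵢ.
−0.210·log₂(0.210) = 0.4728
−0.191·log₂(0.191) = 0.4562
−0.196·log₂(0.196) = 0.4608
−0.144·log₂(0.144) = 0.4026
−0.259·log₂(0.259) = 0.5048
Sum ≈ 2.2972 → 2.297 bits.

2.297 bits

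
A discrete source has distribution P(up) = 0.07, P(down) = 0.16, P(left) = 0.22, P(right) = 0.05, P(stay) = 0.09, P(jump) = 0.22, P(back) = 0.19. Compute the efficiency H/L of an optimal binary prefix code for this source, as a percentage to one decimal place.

Entropy H = −Σ p log₂ p ≈ 2.6367 bits.
Huffman merges: 1/20+7/100→3/25; 9/100+3/25→21/100; 4/25+19/100→7/20; 21/100+11/50→43/100; 11/50+7/20→57/100; 43/100+57/100→1. L = 67/25 ≈ 2.6800.
Efficiency = H/L = 2.6367/2.6800 = 98.4%.

98.4%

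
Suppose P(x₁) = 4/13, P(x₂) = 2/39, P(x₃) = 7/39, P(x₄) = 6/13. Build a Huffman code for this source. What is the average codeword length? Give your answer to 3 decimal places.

Repeatedly combine the two least-probable nodes; the expected code length is the sum of the merged weights.
merge 2/39 + 7/39 → 3/13
merge 3/13 + 4/13 → 7/13
merge 6/13 + 7/13 → 1
L = 3/13 + 7/13 + 1 = 23/13 ≈ 1.769 bits/symbol.

1.769 bits/symbol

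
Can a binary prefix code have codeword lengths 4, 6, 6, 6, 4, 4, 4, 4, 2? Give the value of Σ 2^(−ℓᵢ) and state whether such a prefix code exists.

0.609375; yes

With common denominator 2^6 = 64: Σ 2^(−ℓᵢ) = 4/64 + 1/64 + 1/64 + 1/64 + 4/64 + 4/64 + 4/64 + 4/64 + 16/64 = 39/64 = 0.609375.
Kraft's inequality requires Σ ≤ 1; here Σ = 0.609375 ≤ 1, so such a prefix code exists.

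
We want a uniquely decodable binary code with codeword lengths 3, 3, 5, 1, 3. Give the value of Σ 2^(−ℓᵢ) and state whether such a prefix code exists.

0.90625; yes

With common denominator 2^5 = 32: Σ 2^(−ℓᵢ) = 4/32 + 4/32 + 1/32 + 16/32 + 4/32 = 29/32 = 0.90625.
Kraft's inequality requires Σ ≤ 1; here Σ = 0.90625 ≤ 1, so such a prefix code exists.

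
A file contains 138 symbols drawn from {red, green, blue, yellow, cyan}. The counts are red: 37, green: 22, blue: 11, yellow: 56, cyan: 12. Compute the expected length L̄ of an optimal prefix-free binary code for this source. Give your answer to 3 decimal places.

2.087 bits/symbol

Probabilities are the counts divided by 138.
Repeatedly combine the two least-probable nodes; the expected code length is the sum of the merged weights.
merge 11/138 + 2/23 → 1/6
merge 11/69 + 1/6 → 15/46
merge 37/138 + 15/46 → 41/69
merge 28/69 + 41/69 → 1
L = 1/6 + 15/46 + 41/69 + 1 = 48/23 ≈ 2.087 bits/symbol.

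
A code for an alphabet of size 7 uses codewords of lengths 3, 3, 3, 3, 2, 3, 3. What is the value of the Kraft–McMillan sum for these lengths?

With common denominator 2^3 = 8: Σ 2^(−ℓᵢ) = 1/8 + 1/8 + 1/8 + 1/8 + 2/8 + 1/8 + 1/8 = 8/8 = 1.

1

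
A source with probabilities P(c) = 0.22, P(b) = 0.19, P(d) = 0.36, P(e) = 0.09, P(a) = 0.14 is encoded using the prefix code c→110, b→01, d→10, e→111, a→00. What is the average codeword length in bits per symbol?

L̄ = Σ pᵢ·ℓᵢ = 0.22·3 + 0.19·2 + 0.36·2 + 0.09·3 + 0.14·2 = 2.31 bits/symbol.

2.31 bits/symbol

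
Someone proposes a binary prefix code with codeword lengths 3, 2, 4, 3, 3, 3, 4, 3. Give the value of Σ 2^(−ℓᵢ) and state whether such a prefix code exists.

With common denominator 2^4 = 16: Σ 2^(−ℓᵢ) = 2/16 + 4/16 + 1/16 + 2/16 + 2/16 + 2/16 + 1/16 + 2/16 = 16/16 = 1.
Kraft's inequality requires Σ ≤ 1; here Σ = 1 ≤ 1, so such a prefix code exists.

1; yes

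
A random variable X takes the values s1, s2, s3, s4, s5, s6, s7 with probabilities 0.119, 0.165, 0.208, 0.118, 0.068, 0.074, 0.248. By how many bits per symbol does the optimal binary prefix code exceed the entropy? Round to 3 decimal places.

0.016 bits

Entropy H = −Σ p log₂ p ≈ 2.6699 bits.
Huffman merges: 17/250+37/500→71/500; 59/500+119/1000→237/1000; 71/500+33/200→307/1000; 26/125+237/1000→89/200; 31/125+307/1000→111/200; 89/200+111/200→1. L = 1343/500 ≈ 2.6860.
L − H = 2.6860 − 2.6699 = 0.016 bits.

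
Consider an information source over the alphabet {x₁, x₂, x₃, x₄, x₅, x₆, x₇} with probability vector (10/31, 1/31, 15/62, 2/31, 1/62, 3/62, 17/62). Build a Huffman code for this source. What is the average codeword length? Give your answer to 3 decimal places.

Repeatedly combine the two least-probable nodes; the expected code length is the sum of the merged weights.
merge 1/62 + 1/31 → 3/62
merge 3/62 + 3/62 → 3/31
merge 2/31 + 3/31 → 5/31
merge 5/31 + 15/62 → 25/62
merge 17/62 + 10/31 → 37/62
merge 25/62 + 37/62 → 1
L = 3/62 + 3/31 + 5/31 + 25/62 + 37/62 + 1 = 143/62 ≈ 2.306 bits/symbol.

2.306 bits/symbol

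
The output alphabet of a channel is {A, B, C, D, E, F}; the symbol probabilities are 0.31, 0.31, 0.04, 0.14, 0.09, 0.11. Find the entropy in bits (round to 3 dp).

H = −Σ pᵢ log₂ pᵢ.
−0.31·log₂(0.31) = 0.5238
−0.31·log₂(0.31) = 0.5238
−0.04·log₂(0.04) = 0.1858
−0.14·log₂(0.14) = 0.3971
−0.09·log₂(0.09) = 0.3127
−0.11·log₂(0.11) = 0.3503
Sum ≈ 2.2934 → 2.293 bits.

2.293 bits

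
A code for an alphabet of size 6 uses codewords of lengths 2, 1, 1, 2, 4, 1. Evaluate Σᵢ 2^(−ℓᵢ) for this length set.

2.0625

With common denominator 2^4 = 16: Σ 2^(−ℓᵢ) = 4/16 + 8/16 + 8/16 + 4/16 + 1/16 + 8/16 = 33/16 = 2.0625.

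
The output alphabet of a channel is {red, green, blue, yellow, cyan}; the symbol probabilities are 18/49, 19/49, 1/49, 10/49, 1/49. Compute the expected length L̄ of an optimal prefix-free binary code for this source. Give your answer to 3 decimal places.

Repeatedly combine the two least-probable nodes; the expected code length is the sum of the merged weights.
merge 1/49 + 1/49 → 2/49
merge 2/49 + 10/49 → 12/49
merge 12/49 + 18/49 → 30/49
merge 19/49 + 30/49 → 1
L = 2/49 + 12/49 + 30/49 + 1 = 93/49 ≈ 1.898 bits/symbol.

1.898 bits/symbol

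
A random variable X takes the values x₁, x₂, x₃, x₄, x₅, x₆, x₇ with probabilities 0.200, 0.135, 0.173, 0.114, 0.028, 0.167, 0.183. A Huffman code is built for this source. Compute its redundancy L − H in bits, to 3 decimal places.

Entropy H = −Σ p log₂ p ≈ 2.6734 bits.
Huffman merges: 7/250+57/500→71/500; 27/200+71/500→277/1000; 167/1000+173/1000→17/50; 183/1000+1/5→383/1000; 277/1000+17/50→617/1000; 383/1000+617/1000→1. L = 2759/1000 ≈ 2.7590.
L − H = 2.7590 − 2.6734 = 0.086 bits.

0.086 bits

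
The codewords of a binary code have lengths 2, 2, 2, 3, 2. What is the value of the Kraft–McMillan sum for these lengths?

With common denominator 2^3 = 8: Σ 2^(−ℓᵢ) = 2/8 + 2/8 + 2/8 + 1/8 + 2/8 = 9/8 = 1.125.

1.125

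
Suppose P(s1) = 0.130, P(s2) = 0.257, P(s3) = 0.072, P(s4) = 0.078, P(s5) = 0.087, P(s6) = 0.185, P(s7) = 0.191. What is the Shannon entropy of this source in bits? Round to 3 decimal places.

2.660 bits

H = −Σ pᵢ log₂ pᵢ.
−0.130·log₂(0.130) = 0.3826
−0.257·log₂(0.257) = 0.5038
−0.072·log₂(0.072) = 0.2733
−0.078·log₂(0.078) = 0.2871
−0.087·log₂(0.087) = 0.3065
−0.185·log₂(0.185) = 0.4504
−0.191·log₂(0.191) = 0.4562
Sum ≈ 2.6598 → 2.660 bits.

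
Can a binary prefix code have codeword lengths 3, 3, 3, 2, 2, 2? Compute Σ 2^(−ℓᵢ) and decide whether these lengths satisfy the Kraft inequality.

With common denominator 2^3 = 8: Σ 2^(−ℓᵢ) = 1/8 + 1/8 + 1/8 + 2/8 + 2/8 + 2/8 = 9/8 = 1.125.
Kraft's inequality requires Σ ≤ 1; here Σ = 1.125 > 1, so no such prefix code exists.

1.125; no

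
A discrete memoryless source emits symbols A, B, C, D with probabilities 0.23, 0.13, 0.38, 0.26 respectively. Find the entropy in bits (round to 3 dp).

1.906 bits

H = −Σ pᵢ log₂ pᵢ.
−0.23·log₂(0.23) = 0.4877
−0.13·log₂(0.13) = 0.3826
−0.38·log₂(0.38) = 0.5305
−0.26·log₂(0.26) = 0.5053
Sum ≈ 1.9061 → 1.906 bits.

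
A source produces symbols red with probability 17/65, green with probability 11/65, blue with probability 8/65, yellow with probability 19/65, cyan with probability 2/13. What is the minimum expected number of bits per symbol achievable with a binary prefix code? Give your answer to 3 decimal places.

2.277 bits/symbol

Repeatedly combine the two least-probable nodes; the expected code length is the sum of the merged weights.
merge 8/65 + 2/13 → 18/65
merge 11/65 + 17/65 → 28/65
merge 18/65 + 19/65 → 37/65
merge 28/65 + 37/65 → 1
L = 18/65 + 28/65 + 37/65 + 1 = 148/65 ≈ 2.277 bits/symbol.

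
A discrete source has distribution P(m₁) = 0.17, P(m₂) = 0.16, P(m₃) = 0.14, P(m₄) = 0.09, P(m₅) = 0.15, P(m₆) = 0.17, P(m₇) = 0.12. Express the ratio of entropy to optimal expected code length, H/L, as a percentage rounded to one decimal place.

98.2%

Entropy H = −Σ p log₂ p ≈ 2.7796 bits.
Huffman merges: 9/100+3/25→21/100; 7/50+3/20→29/100; 4/25+17/100→33/100; 17/100+21/100→19/50; 29/100+33/100→31/50; 19/50+31/50→1. L = 283/100 ≈ 2.8300.
Efficiency = H/L = 2.7796/2.8300 = 98.2%.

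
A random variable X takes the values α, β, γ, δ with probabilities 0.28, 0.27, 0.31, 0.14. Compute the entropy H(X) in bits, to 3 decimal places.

1.945 bits

H = −Σ pᵢ log₂ pᵢ.
−0.28·log₂(0.28) = 0.5142
−0.27·log₂(0.27) = 0.5100
−0.31·log₂(0.31) = 0.5238
−0.14·log₂(0.14) = 0.3971
Sum ≈ 1.9451 → 1.945 bits.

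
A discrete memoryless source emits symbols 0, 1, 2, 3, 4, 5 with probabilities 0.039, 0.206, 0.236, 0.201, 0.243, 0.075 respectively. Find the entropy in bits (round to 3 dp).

2.385 bits

H = −Σ pᵢ log₂ pᵢ.
−0.039·log₂(0.039) = 0.1825
−0.206·log₂(0.206) = 0.4695
−0.236·log₂(0.236) = 0.4916
−0.201·log₂(0.201) = 0.4653
−0.243·log₂(0.243) = 0.4960
−0.075·log₂(0.075) = 0.2803
Sum ≈ 2.3852 → 2.385 bits.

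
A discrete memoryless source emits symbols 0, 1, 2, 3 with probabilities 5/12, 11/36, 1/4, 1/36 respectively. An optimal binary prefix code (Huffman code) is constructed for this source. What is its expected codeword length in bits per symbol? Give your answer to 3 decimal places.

Repeatedly combine the two least-probable nodes; the expected code length is the sum of the merged weights.
merge 1/36 + 1/4 → 5/18
merge 5/18 + 11/36 → 7/12
merge 5/12 + 7/12 → 1
L = 5/18 + 7/12 + 1 = 67/36 ≈ 1.861 bits/symbol.

1.861 bits/symbol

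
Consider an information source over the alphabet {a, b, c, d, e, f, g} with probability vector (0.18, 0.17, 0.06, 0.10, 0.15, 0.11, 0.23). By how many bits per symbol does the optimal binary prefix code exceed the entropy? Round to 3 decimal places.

0.046 bits

Entropy H = −Σ p log₂ p ≈ 2.7041 bits.
Huffman merges: 3/50+1/10→4/25; 11/100+3/20→13/50; 4/25+17/100→33/100; 9/50+23/100→41/100; 13/50+33/100→59/100; 41/100+59/100→1. L = 11/4 ≈ 2.7500.
L − H = 2.7500 − 2.7041 = 0.046 bits.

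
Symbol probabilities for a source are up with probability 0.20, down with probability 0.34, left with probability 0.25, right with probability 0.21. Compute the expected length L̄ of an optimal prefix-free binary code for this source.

2 bits/symbol

Repeatedly combine the two least-probable nodes; the expected code length is the sum of the merged weights.
merge 1/5 + 21/100 → 41/100
merge 1/4 + 17/50 → 59/100
merge 41/100 + 59/100 → 1
L = 41/100 + 59/100 + 1 = 2 bits/symbol.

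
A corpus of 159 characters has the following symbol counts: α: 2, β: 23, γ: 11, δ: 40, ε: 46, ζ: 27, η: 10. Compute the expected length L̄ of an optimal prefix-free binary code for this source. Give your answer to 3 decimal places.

Probabilities are the counts divided by 159.
Repeatedly combine the two least-probable nodes; the expected code length is the sum of the merged weights.
merge 2/159 + 10/159 → 4/53
merge 11/159 + 4/53 → 23/159
merge 23/159 + 23/159 → 46/159
merge 9/53 + 40/159 → 67/159
merge 46/159 + 46/159 → 92/159
merge 67/159 + 92/159 → 1
L = 4/53 + 23/159 + 46/159 + 67/159 + 92/159 + 1 = 133/53 ≈ 2.509 bits/symbol.

2.509 bits/symbol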